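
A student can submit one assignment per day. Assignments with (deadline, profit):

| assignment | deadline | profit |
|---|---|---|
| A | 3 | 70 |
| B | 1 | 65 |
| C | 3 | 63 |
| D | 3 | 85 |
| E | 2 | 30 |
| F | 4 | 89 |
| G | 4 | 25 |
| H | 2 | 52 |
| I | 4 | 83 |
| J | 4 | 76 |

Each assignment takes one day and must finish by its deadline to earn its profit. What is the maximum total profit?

333

Take jobs in profit order; each goes to the latest open slot no later than its deadline.
By profit: F(d4,89), D(d3,85), I(d4,83), J(d4,76), A(d3,70), B(d1,65), C(d3,63), H(d2,52), E(d2,30), G(d4,25)
F→slot 4; D→slot 3; I→slot 2; J→slot 1; A skipped; B skipped; C skipped; H skipped; E skipped; G skipped.
Profit = 76 + 83 + 85 + 89 = 333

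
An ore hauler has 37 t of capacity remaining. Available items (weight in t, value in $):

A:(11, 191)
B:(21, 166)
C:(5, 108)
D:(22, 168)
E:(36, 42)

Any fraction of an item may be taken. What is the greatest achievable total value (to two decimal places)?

Greedy by value/weight ratio, highest first.
Ratios (sorted): C 21.60, A 17.36, B 7.90, D 7.64, E 1.17
take C (5 @ 108); take A (11 @ 191); take B (21 @ 166). Capacity used 37/37.
Total value = 465.00

465.00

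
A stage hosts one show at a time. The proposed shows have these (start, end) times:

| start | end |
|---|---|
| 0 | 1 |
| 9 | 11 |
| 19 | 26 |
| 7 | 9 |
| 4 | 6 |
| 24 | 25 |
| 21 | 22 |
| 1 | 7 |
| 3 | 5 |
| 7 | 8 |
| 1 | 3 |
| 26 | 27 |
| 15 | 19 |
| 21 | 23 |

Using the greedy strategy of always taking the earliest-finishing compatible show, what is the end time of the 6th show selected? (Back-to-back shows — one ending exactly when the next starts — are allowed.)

19

Sort by end time and greedily take each interval whose start is ≥ the last chosen end.
Sorted by end: (0,1)  (1,3)  (3,5)  (4,6)  (1,7)  (7,8)  (7,9)  (9,11)  (15,19)  (21,22)  (21,23)  (24,25)  (19,26)  (26,27)
take (0,1); take (1,3); take (3,5); skip (4,6); take (7,8); take (9,11); take (15,19); take (21,22); take (24,25); take (26,27).
Selected: (0,1) (1,3) (3,5) (7,8) (9,11) (15,19) (21,22) (24,25) (26,27)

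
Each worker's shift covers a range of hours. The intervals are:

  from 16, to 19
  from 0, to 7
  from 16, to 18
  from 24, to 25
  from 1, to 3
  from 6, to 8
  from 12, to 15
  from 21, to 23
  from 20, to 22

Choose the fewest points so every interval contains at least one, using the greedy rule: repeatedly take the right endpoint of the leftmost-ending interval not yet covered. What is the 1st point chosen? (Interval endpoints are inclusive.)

By right end: [1,3]  [0,7]  [6,8]  [12,15]  [16,18]  [16,19]  [20,22]  [21,23]  [24,25]
[1,3] uncovered → point at 3; [6,8] uncovered → point at 8; [12,15] uncovered → point at 15; [16,18] uncovered → point at 18; [20,22] uncovered → point at 22; [24,25] uncovered → point at 25.
Points: 3, 8, 15, 18, 22, 25 (6 total).

3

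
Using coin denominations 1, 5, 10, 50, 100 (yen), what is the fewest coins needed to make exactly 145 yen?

6

145 = 1×100 + 4×10 + 1×5
Total coins = 1 + 4 + 1 = 6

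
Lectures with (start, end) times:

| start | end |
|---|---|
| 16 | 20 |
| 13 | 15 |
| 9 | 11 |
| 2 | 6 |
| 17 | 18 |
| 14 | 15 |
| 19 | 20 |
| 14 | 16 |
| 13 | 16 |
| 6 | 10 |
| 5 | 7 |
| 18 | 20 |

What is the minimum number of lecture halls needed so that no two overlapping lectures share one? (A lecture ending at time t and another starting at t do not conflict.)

starts: [2, 5, 6, 9, 13, 13, 14, 14, 16, 17, 18, 19]
ends:   [6, 7, 10, 11, 15, 15, 16, 16, 18, 20, 20, 20]
s2→1 s5→2 e6→1 s6→2 e7→1 s9→2 e10→1 e11→0 s13→1 s13→2 s14→3 s14→4  — peak 4.

4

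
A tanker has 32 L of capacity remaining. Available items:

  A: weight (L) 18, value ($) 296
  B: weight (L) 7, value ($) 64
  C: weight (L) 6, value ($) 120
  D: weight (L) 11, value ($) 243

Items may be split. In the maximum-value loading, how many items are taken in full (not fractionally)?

Greedy by value/weight ratio, highest first.
Ratios (sorted): D 22.09, C 20.00, A 16.44, B 9.14
take D (11 @ 243); take C (6 @ 120); take 15/18 of A → 246.67. Capacity used 32/32.
2 item(s) taken whole; one partial (take 15/18 of A).

2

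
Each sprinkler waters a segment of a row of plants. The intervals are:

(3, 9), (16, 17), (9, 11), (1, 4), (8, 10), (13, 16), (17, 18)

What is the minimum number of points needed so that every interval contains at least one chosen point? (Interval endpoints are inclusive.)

4

Process intervals by earliest right end; each time one isn't hit yet, stab at its right endpoint.
Sorted: [1,4] [3,9] [8,10] [9,11] [13,16] [16,17] [17,18]
{[1,4],[3,9]} hit by 4; {[8,10],[9,11]} hit by 10; {[13,16],[16,17]} hit by 16; {[17,18]} hit by 18.
Points: 4, 10, 16, 18 (4 total).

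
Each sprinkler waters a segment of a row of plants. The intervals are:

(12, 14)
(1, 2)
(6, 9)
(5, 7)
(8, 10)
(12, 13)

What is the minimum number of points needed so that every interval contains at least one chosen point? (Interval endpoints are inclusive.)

4

Sort by right endpoint; whenever an interval is uncovered, place a point at its right end.
By right end: [1,2]  [5,7]  [6,9]  [8,10]  [12,13]  [12,14]
[1,2] uncovered → point at 2; [5,7] uncovered → point at 7; [8,10] uncovered → point at 10; [12,13] uncovered → point at 13.
Points: 2, 7, 10, 13 (4 total).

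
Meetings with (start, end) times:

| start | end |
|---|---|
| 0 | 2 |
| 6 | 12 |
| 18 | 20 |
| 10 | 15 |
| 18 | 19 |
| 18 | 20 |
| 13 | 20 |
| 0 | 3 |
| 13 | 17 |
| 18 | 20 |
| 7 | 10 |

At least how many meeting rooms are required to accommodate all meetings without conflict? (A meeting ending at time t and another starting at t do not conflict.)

5

starts: [0, 0, 6, 7, 10, 13, 13, 18, 18, 18, 18]
ends:   [2, 3, 10, 12, 15, 17, 19, 20, 20, 20, 20]
s0→1 s0→2 e2→1 e3→0 s6→1 s7→2 e10→1 s10→2 e12→1 s13→2 s13→3 e15→2 e17→1 s18→2 s18→3 s18→4 s18→5  — peak 5.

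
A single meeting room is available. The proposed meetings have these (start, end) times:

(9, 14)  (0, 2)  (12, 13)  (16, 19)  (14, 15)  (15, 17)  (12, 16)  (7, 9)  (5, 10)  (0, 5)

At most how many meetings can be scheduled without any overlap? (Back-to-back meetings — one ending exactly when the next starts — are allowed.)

5

Sort by end time and greedily take each interval whose start is ≥ the last chosen end.
Sorted by end: (0,2)  (0,5)  (7,9)  (5,10)  (12,13)  (9,14)  (14,15)  (12,16)  (15,17)  (16,19)
take (0,2); take (7,9); skip (5,10); take (12,13); skip (9,14); take (14,15); skip (12,16); take (15,17).
Selected 5 meetings.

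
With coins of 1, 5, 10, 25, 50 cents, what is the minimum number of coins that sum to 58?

58 − 1×50→8 − 1×5→3 − 3×1→0
Total coins = 1 + 1 + 3 = 5

5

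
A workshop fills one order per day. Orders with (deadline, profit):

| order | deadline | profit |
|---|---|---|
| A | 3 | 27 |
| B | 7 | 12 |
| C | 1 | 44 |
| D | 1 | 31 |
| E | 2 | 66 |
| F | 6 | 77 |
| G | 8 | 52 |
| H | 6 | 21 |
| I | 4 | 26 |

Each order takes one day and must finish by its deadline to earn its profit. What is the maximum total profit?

By profit: F(d6,77), E(d2,66), G(d8,52), C(d1,44), D(d1,31), A(d3,27), I(d4,26), H(d6,21), B(d7,12)
F→slot 6; E→slot 2; G→slot 8; C→slot 1; D skipped; A→slot 3; I→slot 4; H→slot 5; B→slot 7.
Profit = 44 + 66 + 27 + 26 + 21 + 77 + 12 + 52 = 325

325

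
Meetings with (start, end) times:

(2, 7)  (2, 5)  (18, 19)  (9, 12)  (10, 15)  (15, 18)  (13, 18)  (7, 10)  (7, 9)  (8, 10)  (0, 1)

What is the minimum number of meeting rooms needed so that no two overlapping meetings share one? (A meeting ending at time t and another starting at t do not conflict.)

3

The answer is the maximum number of intervals overlapping at any instant.
starts: [0, 2, 2, 7, 7, 8, 9, 10, 13, 15, 18]
ends:   [1, 5, 7, 9, 10, 10, 12, 15, 18, 18, 19]
s0→1 e1→0 s2→1 s2→2 e5→1 e7→0 s7→1 s7→2 s8→3  — peak 3.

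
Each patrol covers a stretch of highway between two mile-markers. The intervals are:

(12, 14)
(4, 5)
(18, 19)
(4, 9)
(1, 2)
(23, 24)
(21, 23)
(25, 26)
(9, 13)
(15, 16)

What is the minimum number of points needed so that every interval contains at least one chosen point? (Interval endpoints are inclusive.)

7

By right end: [1,2]  [4,5]  [4,9]  [9,13]  [12,14]  [15,16]  [18,19]  [21,23]  [23,24]  [25,26]
[1,2] uncovered → point at 2; [4,5] uncovered → point at 5; [9,13] uncovered → point at 13; [15,16] uncovered → point at 16; [18,19] uncovered → point at 19; [21,23] uncovered → point at 23; [25,26] uncovered → point at 26.
Points: 2, 5, 13, 16, 19, 23, 26 (7 total).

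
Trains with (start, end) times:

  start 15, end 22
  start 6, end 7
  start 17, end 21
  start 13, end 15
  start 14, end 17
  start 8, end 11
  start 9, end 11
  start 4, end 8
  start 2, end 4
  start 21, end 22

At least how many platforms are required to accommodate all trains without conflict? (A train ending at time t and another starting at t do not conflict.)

Events (time:±→running): 2:+→1 4:-→0 4:+→1 6:+→2 … peak 2.

2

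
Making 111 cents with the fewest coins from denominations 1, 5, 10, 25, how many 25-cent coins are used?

4

Greedy: take as many of the largest coin as possible, then repeat with the remainder.
111 − 4×25→11 − 1×10→1 − 1×1→0
Count of 25: 4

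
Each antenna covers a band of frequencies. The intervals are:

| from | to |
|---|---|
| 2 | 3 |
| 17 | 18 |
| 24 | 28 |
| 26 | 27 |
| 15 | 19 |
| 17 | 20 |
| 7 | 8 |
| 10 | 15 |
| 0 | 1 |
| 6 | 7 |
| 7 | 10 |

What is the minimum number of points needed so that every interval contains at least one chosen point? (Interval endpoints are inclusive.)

Process intervals by earliest right end; each time one isn't hit yet, stab at its right endpoint.
Sorted: [0,1] [2,3] [6,7] [7,8] [7,10] [10,15] [17,18] [15,19] [17,20] [26,27] [24,28]
{[0,1]} hit by 1; {[2,3]} hit by 3; {[6,7],[7,8],[7,10]} hit by 7; {[10,15]} hit by 15; {[17,18],[15,19],[17,20]} hit by 18; {[26,27],[24,28]} hit by 27.
Points: 1, 3, 7, 15, 18, 27 (6 total).

6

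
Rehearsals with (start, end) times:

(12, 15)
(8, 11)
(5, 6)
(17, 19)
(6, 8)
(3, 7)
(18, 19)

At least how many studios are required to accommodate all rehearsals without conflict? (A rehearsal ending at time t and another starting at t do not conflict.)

Count concurrent intervals with a sweep; the peak is the room count.
Events (time:±→running): 3:+→1 5:+→2 … peak 2.

2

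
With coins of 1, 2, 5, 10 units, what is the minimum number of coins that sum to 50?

50 = 5×10
Total coins = 5 = 5

5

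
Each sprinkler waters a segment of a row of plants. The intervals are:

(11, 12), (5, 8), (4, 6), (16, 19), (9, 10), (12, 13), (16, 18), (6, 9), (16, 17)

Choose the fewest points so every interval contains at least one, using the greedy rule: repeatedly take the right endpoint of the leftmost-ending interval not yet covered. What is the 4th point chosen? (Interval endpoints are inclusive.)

Sort by right endpoint; whenever an interval is uncovered, place a point at its right end.
By right end: [4,6]  [5,8]  [6,9]  [9,10]  [11,12]  [12,13]  [16,17]  [16,18]  [16,19]
[4,6] uncovered → point at 6; [9,10] uncovered → point at 10; [11,12] uncovered → point at 12; [16,17] uncovered → point at 17.
Points: 6, 10, 12, 17 (4 total).

17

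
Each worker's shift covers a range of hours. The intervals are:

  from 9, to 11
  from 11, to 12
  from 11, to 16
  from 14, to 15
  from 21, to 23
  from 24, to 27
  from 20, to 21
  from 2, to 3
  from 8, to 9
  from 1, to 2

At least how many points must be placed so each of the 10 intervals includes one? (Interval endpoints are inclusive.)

Sorted: [1,2] [2,3] [8,9] [9,11] [11,12] [14,15] [11,16] [20,21] [21,23] [24,27]
{[1,2],[2,3]} hit by 2; {[8,9],[9,11]} hit by 9; {[11,12]} hit by 12; {[14,15],[11,16]} hit by 15; {[20,21],[21,23]} hit by 21; {[24,27]} hit by 27.
Points: 2, 9, 12, 15, 21, 27 (6 total).

6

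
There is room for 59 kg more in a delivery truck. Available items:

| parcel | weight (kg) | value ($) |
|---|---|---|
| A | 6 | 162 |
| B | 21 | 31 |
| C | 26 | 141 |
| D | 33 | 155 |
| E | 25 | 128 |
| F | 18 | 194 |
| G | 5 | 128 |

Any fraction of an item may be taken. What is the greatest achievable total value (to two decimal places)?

Greedy by value/weight ratio, highest first.
Order: A (162/6=27.00) > G (128/5=25.60) > F (194/18=10.78) > C (141/26=5.42) > E (128/25=5.12) > D (155/33=4.70) > B (31/21=1.48)
Fill: take A (6 @ 162) → take G (5 @ 128) → take F (18 @ 194) → take C (26 @ 141) → take 4/25 of E → 20.48; 59/59 used.
Total value = 645.48

645.48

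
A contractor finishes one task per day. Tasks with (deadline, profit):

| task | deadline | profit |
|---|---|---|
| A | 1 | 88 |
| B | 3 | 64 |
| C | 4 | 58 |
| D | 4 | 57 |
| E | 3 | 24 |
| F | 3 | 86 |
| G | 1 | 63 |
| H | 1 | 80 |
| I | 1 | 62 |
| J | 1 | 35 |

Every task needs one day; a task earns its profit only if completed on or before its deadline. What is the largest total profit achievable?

Profit order: A=88 F=86 H=80 B=64 G=63 I=62 C=58 D=57 J=35 E=24
Assign: A→slot 1, F→slot 3, H skipped, B→slot 2, G skipped, I skipped, C→slot 4, D skipped, J skipped, E skipped.
Slots: [1:A] [2:B] [3:F] [4:C]
Profit = 88 + 64 + 86 + 58 = 296

296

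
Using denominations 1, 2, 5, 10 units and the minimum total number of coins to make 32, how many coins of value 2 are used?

32 − 3×10→2 − 1×2→0
Count of 2: 1

1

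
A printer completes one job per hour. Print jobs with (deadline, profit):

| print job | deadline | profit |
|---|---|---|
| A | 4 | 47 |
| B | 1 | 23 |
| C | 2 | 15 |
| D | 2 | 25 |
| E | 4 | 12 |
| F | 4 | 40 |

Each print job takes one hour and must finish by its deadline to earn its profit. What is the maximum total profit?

135

Take jobs in profit order; each goes to the latest open slot no later than its deadline.
Profit order: A=47 F=40 D=25 B=23 C=15 E=12
Assign: A→slot 4, F→slot 3, D→slot 2, B→slot 1, C skipped, E skipped.
Slots: [1:B] [2:D] [3:F] [4:A]
Profit = 23 + 25 + 40 + 47 = 135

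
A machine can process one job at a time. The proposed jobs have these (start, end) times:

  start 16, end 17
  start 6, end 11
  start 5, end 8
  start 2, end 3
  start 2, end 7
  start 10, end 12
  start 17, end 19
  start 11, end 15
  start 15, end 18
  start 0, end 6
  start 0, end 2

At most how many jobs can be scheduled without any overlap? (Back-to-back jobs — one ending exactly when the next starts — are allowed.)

Order by finish time; keep every interval that doesn't clash with the previous kept one.
Sorted by end: (0,2)  (2,3)  (0,6)  (2,7)  (5,8)  (6,11)  (10,12)  (11,15)  (16,17)  (15,18)  (17,19)
take (0,2); take (2,3); skip (0,6); take (5,8); skip (6,11); take (10,12); take (16,17); take (17,19).
Selected 6 jobs.

6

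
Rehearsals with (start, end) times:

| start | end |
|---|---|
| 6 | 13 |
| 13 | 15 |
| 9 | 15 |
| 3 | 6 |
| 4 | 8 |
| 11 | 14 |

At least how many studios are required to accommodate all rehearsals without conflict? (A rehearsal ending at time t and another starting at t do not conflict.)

The answer is the maximum number of intervals overlapping at any instant.
starts: [3, 4, 6, 9, 11, 13]
ends:   [6, 8, 13, 14, 15, 15]
s3→1 s4→2 e6→1 s6→2 e8→1 s9→2 s11→3  — peak 3.

3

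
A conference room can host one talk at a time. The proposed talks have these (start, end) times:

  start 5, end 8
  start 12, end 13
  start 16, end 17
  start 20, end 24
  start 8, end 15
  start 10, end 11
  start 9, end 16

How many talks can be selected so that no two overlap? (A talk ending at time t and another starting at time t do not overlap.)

5

Order by finish time; keep every interval that doesn't clash with the previous kept one.
Sorted by end: (5,8)  (10,11)  (12,13)  (8,15)  (9,16)  (16,17)  (20,24)
take (5,8); take (10,11); take (12,13); take (16,17); take (20,24).
Selected 5 talks.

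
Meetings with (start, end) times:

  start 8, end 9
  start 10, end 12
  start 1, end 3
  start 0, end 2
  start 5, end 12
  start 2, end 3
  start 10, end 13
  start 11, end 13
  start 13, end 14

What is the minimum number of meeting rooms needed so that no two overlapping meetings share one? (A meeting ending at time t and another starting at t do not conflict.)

4

starts: [0, 1, 2, 5, 8, 10, 10, 11, 13]
ends:   [2, 3, 3, 9, 12, 12, 13, 13, 14]
s0→1 s1→2 e2→1 s2→2 e3→1 e3→0 s5→1 s8→2 e9→1 s10→2 s10→3 s11→4  — peak 4.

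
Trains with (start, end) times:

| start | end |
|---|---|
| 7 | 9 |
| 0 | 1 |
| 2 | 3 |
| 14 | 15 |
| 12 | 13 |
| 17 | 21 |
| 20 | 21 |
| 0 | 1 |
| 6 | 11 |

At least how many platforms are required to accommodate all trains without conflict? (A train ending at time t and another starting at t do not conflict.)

2

Count concurrent intervals with a sweep; the peak is the room count.
starts: [0, 0, 2, 6, 7, 12, 14, 17, 20]
ends:   [1, 1, 3, 9, 11, 13, 15, 21, 21]
s0→1 s0→2  — peak 2.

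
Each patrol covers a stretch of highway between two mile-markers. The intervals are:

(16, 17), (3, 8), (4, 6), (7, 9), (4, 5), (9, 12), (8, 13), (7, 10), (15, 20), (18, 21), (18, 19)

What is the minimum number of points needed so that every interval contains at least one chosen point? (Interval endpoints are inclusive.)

4

Sort by right endpoint; whenever an interval is uncovered, place a point at its right end.
By right end: [4,5]  [4,6]  [3,8]  [7,9]  [7,10]  [9,12]  [8,13]  [16,17]  [18,19]  [15,20]  [18,21]
[4,5] uncovered → point at 5; [7,9] uncovered → point at 9; [16,17] uncovered → point at 17; [18,19] uncovered → point at 19.
Points: 5, 9, 17, 19 (4 total).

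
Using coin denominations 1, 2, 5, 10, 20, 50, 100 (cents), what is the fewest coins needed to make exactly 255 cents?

255 − 2×100→55 − 1×50→5 − 1×5→0
Total coins = 2 + 1 + 1 = 4

4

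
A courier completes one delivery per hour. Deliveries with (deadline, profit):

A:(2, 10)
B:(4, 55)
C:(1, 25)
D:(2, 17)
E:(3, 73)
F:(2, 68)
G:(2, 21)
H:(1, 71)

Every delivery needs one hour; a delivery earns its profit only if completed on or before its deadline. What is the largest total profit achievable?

Sort by profit descending; place each in the latest free slot ≤ its deadline.
Profit order: E=73 H=71 F=68 B=55 C=25 G=21 D=17 A=10
Assign: E→slot 3, H→slot 1, F→slot 2, B→slot 4, C skipped, G skipped, D skipped, A skipped.
Slots: [1:H] [2:F] [3:E] [4:B]
Profit = 71 + 68 + 73 + 55 = 267

267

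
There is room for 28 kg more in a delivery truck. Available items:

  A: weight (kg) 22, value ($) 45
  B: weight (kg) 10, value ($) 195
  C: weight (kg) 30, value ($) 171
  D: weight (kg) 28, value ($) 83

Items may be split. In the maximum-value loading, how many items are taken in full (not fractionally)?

Order: B (195/10=19.50) > C (171/30=5.70) > D (83/28=2.96) > A (45/22=2.05)
Fill: take B (10 @ 195) → take 18/30 of C → 102.60; 28/28 used.
1 item(s) taken whole; one partial (take 18/30 of C).

1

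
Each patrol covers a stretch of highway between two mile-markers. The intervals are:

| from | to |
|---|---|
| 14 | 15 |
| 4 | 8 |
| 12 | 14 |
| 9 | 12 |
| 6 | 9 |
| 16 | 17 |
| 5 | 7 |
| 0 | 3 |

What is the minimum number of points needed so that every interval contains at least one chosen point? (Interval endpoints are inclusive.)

By right end: [0,3]  [5,7]  [4,8]  [6,9]  [9,12]  [12,14]  [14,15]  [16,17]
[0,3] uncovered → point at 3; [5,7] uncovered → point at 7; [9,12] uncovered → point at 12; [14,15] uncovered → point at 15; [16,17] uncovered → point at 17.
Points: 3, 7, 12, 15, 17 (5 total).

5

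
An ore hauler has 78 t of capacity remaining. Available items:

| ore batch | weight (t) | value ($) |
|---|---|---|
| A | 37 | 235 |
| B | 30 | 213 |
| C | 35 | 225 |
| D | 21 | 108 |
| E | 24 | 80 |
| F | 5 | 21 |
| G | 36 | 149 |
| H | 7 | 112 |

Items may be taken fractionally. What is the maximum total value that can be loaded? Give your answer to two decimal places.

588.11

Greedy by value/weight ratio, highest first.
Ratios (sorted): H 16.00, B 7.10, C 6.43, A 6.35, D 5.14, F 4.20, G 4.14, E 3.33
take H (7 @ 112); take B (30 @ 213); take C (35 @ 225); take 6/37 of A → 38.11. Capacity used 78/78.
Total value = 588.11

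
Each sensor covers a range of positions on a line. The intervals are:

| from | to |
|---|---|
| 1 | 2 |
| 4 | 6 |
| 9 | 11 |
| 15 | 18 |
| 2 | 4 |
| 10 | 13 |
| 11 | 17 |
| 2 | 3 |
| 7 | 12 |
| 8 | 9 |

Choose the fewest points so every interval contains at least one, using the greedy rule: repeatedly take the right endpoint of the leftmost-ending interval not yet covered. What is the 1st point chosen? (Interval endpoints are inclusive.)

2

Sort by right endpoint; whenever an interval is uncovered, place a point at its right end.
Sorted: [1,2] [2,3] [2,4] [4,6] [8,9] [9,11] [7,12] [10,13] [11,17] [15,18]
{[1,2],[2,3],[2,4]} hit by 2; {[4,6]} hit by 6; {[8,9],[9,11],[7,12]} hit by 9; {[10,13],[11,17]} hit by 13; {[15,18]} hit by 18.
Points: 2, 6, 9, 13, 18 (5 total).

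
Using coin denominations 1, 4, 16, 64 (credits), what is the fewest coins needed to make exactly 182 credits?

182 − 2×64→54 − 3×16→6 − 1×4→2 − 2×1→0
Total coins = 2 + 3 + 1 + 2 = 8

8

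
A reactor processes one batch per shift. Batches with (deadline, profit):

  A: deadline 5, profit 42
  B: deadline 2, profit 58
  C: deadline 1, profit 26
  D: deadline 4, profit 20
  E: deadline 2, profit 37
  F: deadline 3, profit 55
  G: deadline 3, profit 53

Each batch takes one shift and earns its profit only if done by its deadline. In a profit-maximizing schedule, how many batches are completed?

5

Take jobs in profit order; each goes to the latest open slot no later than its deadline.
Profit order: B=58 F=55 G=53 A=42 E=37 C=26 D=20
Assign: B→slot 2, F→slot 3, G→slot 1, A→slot 5, E skipped, C skipped, D→slot 4.
Slots: [1:G] [2:B] [3:F] [4:D] [5:A]
5 of 7 scheduled.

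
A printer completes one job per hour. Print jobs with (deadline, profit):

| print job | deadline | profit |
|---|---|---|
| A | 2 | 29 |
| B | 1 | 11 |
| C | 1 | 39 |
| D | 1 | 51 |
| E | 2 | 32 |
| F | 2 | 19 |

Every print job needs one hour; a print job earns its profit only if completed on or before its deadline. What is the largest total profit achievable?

By profit: D(d1,51), C(d1,39), E(d2,32), A(d2,29), F(d2,19), B(d1,11)
D→slot 1; C skipped; E→slot 2; A skipped; F skipped; B skipped.
Profit = 51 + 32 = 83

83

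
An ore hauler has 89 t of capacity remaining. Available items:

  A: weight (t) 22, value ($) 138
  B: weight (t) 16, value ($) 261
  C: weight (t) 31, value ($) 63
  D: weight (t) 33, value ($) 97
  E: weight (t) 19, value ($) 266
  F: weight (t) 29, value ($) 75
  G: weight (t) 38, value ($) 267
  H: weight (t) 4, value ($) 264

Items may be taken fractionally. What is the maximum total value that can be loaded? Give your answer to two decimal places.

1133.27

Greedy by value/weight ratio, highest first.
Order: H (264/4=66.00) > B (261/16=16.31) > E (266/19=14.00) > G (267/38=7.03) > A (138/22=6.27) > D (97/33=2.94) > F (75/29=2.59) > C (63/31=2.03)
Fill: take H (4 @ 264) → take B (16 @ 261) → take E (19 @ 266) → take G (38 @ 267) → take 12/22 of A → 75.27; 89/89 used.
Total value = 1133.27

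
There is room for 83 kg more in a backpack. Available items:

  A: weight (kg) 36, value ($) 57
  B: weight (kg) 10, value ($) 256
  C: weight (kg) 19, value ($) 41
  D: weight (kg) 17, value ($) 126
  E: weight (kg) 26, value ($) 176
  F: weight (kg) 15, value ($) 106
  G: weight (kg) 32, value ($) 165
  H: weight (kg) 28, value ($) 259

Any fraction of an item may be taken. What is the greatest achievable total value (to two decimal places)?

835.00

Order: B (256/10=25.60) > H (259/28=9.25) > D (126/17=7.41) > F (106/15=7.07) > E (176/26=6.77) > G (165/32=5.16) > C (41/19=2.16) > A (57/36=1.58)
Fill: take B (10 @ 256) → take H (28 @ 259) → take D (17 @ 126) → take F (15 @ 106) → take 13/26 of E → 88.00; 83/83 used.
Total value = 835.00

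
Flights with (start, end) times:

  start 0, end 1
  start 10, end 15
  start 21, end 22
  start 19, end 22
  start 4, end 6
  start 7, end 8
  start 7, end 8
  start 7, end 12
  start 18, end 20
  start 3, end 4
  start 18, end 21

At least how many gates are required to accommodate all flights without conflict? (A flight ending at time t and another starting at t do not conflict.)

3

starts: [0, 3, 4, 7, 7, 7, 10, 18, 18, 19, 21]
ends:   [1, 4, 6, 8, 8, 12, 15, 20, 21, 22, 22]
s0→1 e1→0 s3→1 e4→0 s4→1 e6→0 s7→1 s7→2 s7→3  — peak 3.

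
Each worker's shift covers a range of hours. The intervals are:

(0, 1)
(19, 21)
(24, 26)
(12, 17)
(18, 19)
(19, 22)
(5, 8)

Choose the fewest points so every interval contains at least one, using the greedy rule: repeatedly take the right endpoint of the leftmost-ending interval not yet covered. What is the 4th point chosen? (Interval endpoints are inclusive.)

19

Process intervals by earliest right end; each time one isn't hit yet, stab at its right endpoint.
Sorted: [0,1] [5,8] [12,17] [18,19] [19,21] [19,22] [24,26]
{[0,1]} hit by 1; {[5,8]} hit by 8; {[12,17]} hit by 17; {[18,19],[19,21],[19,22]} hit by 19; {[24,26]} hit by 26.
Points: 1, 8, 17, 19, 26 (5 total).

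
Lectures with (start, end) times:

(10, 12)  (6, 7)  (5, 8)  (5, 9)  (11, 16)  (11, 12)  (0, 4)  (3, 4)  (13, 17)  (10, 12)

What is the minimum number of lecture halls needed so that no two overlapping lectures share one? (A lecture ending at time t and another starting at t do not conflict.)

The answer is the maximum number of intervals overlapping at any instant.
Events (time:±→running): 0:+→1 3:+→2 4:-→1 4:-→0 5:+→1 5:+→2 6:+→3 7:-→2 8:-→1 9:-→0 10:+→1 10:+→2 11:+→3 11:+→4 … peak 4.

4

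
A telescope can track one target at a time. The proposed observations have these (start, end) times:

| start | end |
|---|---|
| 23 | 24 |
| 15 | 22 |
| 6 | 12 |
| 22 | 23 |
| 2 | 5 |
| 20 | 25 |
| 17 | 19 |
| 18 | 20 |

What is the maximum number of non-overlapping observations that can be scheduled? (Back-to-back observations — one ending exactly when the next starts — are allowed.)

Order by finish time; keep every interval that doesn't clash with the previous kept one.
Sorted by end: (2,5)  (6,12)  (17,19)  (18,20)  (15,22)  (22,23)  (23,24)  (20,25)
take (2,5); take (6,12); take (17,19); take (22,23); take (23,24).
Selected 5 observations.

5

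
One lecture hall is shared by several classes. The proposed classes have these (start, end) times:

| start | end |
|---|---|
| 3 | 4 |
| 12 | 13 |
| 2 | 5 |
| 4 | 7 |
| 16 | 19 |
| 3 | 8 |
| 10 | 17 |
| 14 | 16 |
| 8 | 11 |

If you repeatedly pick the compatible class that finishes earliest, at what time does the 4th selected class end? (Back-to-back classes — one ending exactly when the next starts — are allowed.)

13

By end time: (3,4), (2,5), (4,7), (3,8), (8,11), (12,13), (14,16), (10,17), (16,19).
Pick (3,4); next start ≥ 4 → (4,7); next start ≥ 7 → (8,11); next start ≥ 11 → (12,13); next start ≥ 13 → (14,16); next start ≥ 16 → (16,19).
Selected: (3,4) (4,7) (8,11) (12,13) (14,16) (16,19)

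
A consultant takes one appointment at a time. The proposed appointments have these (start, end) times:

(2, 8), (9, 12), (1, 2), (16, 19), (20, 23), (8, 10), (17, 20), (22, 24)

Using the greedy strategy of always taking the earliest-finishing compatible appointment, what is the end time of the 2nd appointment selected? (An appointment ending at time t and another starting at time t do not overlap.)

8

Sort by end time and greedily take each interval whose start is ≥ the last chosen end.
Sorted by end: (1,2)  (2,8)  (8,10)  (9,12)  (16,19)  (17,20)  (20,23)  (22,24)
take (1,2); take (2,8); take (8,10); take (16,19); take (20,23).
Selected: (1,2) (2,8) (8,10) (16,19) (20,23)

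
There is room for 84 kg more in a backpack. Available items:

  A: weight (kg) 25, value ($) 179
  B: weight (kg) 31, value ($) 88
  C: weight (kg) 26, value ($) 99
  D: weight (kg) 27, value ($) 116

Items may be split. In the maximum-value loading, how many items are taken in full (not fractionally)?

Sort by value per unit weight and fill in that order.
Order: A (179/25=7.16) > D (116/27=4.30) > C (99/26=3.81) > B (88/31=2.84)
Fill: take A (25 @ 179) → take D (27 @ 116) → take C (26 @ 99) → take 6/31 of B → 17.03; 84/84 used.
3 item(s) taken whole; one partial (take 6/31 of B).

3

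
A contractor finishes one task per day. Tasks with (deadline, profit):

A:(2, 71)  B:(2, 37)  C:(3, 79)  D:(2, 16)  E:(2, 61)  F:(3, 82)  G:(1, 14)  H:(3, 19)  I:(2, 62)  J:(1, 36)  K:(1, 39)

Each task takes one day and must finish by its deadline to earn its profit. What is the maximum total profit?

Take jobs in profit order; each goes to the latest open slot no later than its deadline.
Profit order: F=82 C=79 A=71 I=62 E=61 K=39 B=37 J=36 H=19 D=16 G=14
Assign: F→slot 3, C→slot 2, A→slot 1, I skipped, E skipped, K skipped, B skipped, J skipped, H skipped, D skipped, G skipped.
Slots: [1:A] [2:C] [3:F]
Profit = 71 + 79 + 82 = 232

232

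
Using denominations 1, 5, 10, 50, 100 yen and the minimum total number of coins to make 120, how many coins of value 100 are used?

120 − 1×100→20 − 2×10→0
Count of 100: 1

1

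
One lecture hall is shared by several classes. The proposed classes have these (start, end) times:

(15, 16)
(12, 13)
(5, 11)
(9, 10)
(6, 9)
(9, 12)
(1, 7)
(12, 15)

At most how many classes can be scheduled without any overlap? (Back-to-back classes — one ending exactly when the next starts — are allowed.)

4

By end time: (1,7), (6,9), (9,10), (5,11), (9,12), (12,13), (12,15), (15,16).
Pick (1,7); next start ≥ 7 → (9,10); next start ≥ 10 → (12,13); next start ≥ 13 → (15,16).
Selected 4 classes.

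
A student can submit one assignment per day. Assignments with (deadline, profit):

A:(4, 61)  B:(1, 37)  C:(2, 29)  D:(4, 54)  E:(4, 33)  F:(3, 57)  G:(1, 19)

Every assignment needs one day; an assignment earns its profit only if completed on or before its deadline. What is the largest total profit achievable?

Take jobs in profit order; each goes to the latest open slot no later than its deadline.
Profit order: A=61 F=57 D=54 B=37 E=33 C=29 G=19
Assign: A→slot 4, F→slot 3, D→slot 2, B→slot 1, E skipped, C skipped, G skipped.
Slots: [1:B] [2:D] [3:F] [4:A]
Profit = 37 + 54 + 57 + 61 = 209

209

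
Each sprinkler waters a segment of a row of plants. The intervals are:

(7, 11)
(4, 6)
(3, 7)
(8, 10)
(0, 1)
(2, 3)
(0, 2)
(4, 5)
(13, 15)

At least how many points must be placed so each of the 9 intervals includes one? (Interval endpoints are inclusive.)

5

Process intervals by earliest right end; each time one isn't hit yet, stab at its right endpoint.
Sorted: [0,1] [0,2] [2,3] [4,5] [4,6] [3,7] [8,10] [7,11] [13,15]
{[0,1],[0,2]} hit by 1; {[2,3]} hit by 3; {[4,5],[4,6],[3,7]} hit by 5; {[8,10],[7,11]} hit by 10; {[13,15]} hit by 15.
Points: 1, 3, 5, 10, 15 (5 total).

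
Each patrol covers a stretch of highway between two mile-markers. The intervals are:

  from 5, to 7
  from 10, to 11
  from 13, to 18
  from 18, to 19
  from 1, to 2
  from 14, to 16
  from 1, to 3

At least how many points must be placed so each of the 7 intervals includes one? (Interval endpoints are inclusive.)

Process intervals by earliest right end; each time one isn't hit yet, stab at its right endpoint.
By right end: [1,2]  [1,3]  [5,7]  [10,11]  [14,16]  [13,18]  [18,19]
[1,2] uncovered → point at 2; [5,7] uncovered → point at 7; [10,11] uncovered → point at 11; [14,16] uncovered → point at 16; [18,19] uncovered → point at 19.
Points: 2, 7, 11, 16, 19 (5 total).

5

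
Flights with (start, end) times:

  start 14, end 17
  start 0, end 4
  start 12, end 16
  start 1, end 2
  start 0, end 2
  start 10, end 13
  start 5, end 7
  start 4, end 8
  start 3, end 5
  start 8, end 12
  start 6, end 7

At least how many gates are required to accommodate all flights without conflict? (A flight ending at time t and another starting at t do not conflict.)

The answer is the maximum number of intervals overlapping at any instant.
starts: [0, 0, 1, 3, 4, 5, 6, 8, 10, 12, 14]
ends:   [2, 2, 4, 5, 7, 7, 8, 12, 13, 16, 17]
s0→1 s0→2 s1→3  — peak 3.

3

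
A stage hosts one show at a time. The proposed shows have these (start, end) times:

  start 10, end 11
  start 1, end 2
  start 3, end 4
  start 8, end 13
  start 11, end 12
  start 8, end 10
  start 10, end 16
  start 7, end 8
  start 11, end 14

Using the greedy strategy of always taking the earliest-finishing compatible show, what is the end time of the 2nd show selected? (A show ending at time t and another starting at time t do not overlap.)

Sort by end time and greedily take each interval whose start is ≥ the last chosen end.
Sorted by end: (1,2)  (3,4)  (7,8)  (8,10)  (10,11)  (11,12)  (8,13)  (11,14)  (10,16)
take (1,2); take (3,4); take (7,8); take (8,10); take (10,11); take (11,12); skip (11,14); skip (10,16).
Selected: (1,2) (3,4) (7,8) (8,10) (10,11) (11,12)

4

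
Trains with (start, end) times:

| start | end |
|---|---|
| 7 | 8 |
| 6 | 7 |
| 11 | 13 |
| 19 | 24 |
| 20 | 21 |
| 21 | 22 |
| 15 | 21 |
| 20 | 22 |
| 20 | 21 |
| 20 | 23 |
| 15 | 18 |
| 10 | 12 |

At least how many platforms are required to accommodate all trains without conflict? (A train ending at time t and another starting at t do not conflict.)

6

Count concurrent intervals with a sweep; the peak is the room count.
Events (time:±→running): 6:+→1 7:-→0 7:+→1 8:-→0 10:+→1 11:+→2 12:-→1 13:-→0 15:+→1 15:+→2 18:-→1 19:+→2 20:+→3 20:+→4 20:+→5 20:+→6 … peak 6.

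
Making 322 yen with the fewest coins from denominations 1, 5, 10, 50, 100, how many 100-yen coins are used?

3

Use the largest denomination that fits, subtract, and repeat.
322 = 3×100 + 2×10 + 2×1
Count of 100: 3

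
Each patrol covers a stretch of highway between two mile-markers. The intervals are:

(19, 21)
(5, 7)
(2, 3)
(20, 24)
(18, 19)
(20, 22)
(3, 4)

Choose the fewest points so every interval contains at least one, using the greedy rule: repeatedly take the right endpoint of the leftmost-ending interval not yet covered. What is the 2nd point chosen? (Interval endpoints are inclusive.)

7

Process intervals by earliest right end; each time one isn't hit yet, stab at its right endpoint.
By right end: [2,3]  [3,4]  [5,7]  [18,19]  [19,21]  [20,22]  [20,24]
[2,3] uncovered → point at 3; [5,7] uncovered → point at 7; [18,19] uncovered → point at 19; [20,22] uncovered → point at 22.
Points: 3, 7, 19, 22 (4 total).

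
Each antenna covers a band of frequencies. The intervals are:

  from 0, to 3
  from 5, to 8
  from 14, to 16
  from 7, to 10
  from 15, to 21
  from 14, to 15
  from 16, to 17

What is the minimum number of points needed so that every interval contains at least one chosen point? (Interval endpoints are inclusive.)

Process intervals by earliest right end; each time one isn't hit yet, stab at its right endpoint.
By right end: [0,3]  [5,8]  [7,10]  [14,15]  [14,16]  [16,17]  [15,21]
[0,3] uncovered → point at 3; [5,8] uncovered → point at 8; [14,15] uncovered → point at 15; [16,17] uncovered → point at 17.
Points: 3, 8, 15, 17 (4 total).

4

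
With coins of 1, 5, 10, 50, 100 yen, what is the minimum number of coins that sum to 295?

295 = 2×100 + 1×50 + 4×10 + 1×5
Total coins = 2 + 1 + 4 + 1 = 8

8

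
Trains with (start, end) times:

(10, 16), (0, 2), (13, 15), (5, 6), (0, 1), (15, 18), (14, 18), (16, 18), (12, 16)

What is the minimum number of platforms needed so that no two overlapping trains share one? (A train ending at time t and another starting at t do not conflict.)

4

starts: [0, 0, 5, 10, 12, 13, 14, 15, 16]
ends:   [1, 2, 6, 15, 16, 16, 18, 18, 18]
s0→1 s0→2 e1→1 e2→0 s5→1 e6→0 s10→1 s12→2 s13→3 s14→4  — peak 4.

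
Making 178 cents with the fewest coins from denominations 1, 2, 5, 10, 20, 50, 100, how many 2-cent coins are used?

1

Use the largest denomination that fits, subtract, and repeat.
178 = 1×100 + 1×50 + 1×20 + 1×5 + 1×2 + 1×1
Count of 2: 1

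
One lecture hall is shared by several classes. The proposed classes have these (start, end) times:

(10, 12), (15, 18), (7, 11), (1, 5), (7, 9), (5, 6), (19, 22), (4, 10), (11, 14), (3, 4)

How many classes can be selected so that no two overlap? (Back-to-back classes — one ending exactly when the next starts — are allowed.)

6

Greedy by earliest finish: after sorting by end time, pick each interval compatible with the last pick.
By end time: (3,4), (1,5), (5,6), (7,9), (4,10), (7,11), (10,12), (11,14), (15,18), (19,22).
Pick (3,4); next start ≥ 4 → (5,6); next start ≥ 6 → (7,9); next start ≥ 9 → (10,12); next start ≥ 12 → (15,18); next start ≥ 18 → (19,22).
Selected 6 classes.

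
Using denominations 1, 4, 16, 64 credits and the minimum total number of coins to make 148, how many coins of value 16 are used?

1

Greedy: take as many of the largest coin as possible, then repeat with the remainder.
148 − 2×64→20 − 1×16→4 − 1×4→0
Count of 16: 1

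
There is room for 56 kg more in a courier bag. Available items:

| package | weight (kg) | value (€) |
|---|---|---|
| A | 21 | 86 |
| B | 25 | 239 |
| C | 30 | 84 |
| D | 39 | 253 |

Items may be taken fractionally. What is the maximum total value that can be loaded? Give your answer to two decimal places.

440.10

Order: B (239/25=9.56) > D (253/39=6.49) > A (86/21=4.10) > C (84/30=2.80)
Fill: take B (25 @ 239) → take 31/39 of D → 201.10; 56/56 used.
Total value = 440.10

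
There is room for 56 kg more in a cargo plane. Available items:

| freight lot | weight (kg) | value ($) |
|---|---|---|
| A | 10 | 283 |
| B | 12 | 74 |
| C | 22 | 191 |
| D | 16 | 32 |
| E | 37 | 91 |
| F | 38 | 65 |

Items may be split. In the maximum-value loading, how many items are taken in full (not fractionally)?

3

Sort by value per unit weight and fill in that order.
Order: A (283/10=28.30) > C (191/22=8.68) > B (74/12=6.17) > E (91/37=2.46) > D (32/16=2.00) > F (65/38=1.71)
Fill: take A (10 @ 283) → take C (22 @ 191) → take B (12 @ 74) → take 12/37 of E → 29.51; 56/56 used.
3 item(s) taken whole; one partial (take 12/37 of E).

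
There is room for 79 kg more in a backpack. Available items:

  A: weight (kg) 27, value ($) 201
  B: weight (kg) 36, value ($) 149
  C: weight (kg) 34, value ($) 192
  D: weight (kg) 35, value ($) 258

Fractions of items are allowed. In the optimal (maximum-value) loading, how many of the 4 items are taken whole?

Greedy by value/weight ratio, highest first.
Ratios (sorted): A 7.44, D 7.37, C 5.65, B 4.14
take A (27 @ 201); take D (35 @ 258); take 17/34 of C → 96.00. Capacity used 79/79.
2 item(s) taken whole; one partial (take 17/34 of C).

2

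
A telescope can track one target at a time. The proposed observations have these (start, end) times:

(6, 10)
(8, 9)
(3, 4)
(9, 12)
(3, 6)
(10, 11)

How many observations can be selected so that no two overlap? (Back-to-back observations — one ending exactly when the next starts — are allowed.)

3

Greedy by earliest finish: after sorting by end time, pick each interval compatible with the last pick.
By end time: (3,4), (3,6), (8,9), (6,10), (10,11), (9,12).
Pick (3,4); next start ≥ 4 → (8,9); next start ≥ 9 → (10,11).
Selected 3 observations.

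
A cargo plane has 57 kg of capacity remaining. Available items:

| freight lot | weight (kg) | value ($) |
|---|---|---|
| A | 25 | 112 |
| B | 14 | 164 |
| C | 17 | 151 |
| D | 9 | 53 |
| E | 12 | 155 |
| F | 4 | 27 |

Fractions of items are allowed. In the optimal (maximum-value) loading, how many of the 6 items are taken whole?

5

Greedy by value/weight ratio, highest first.
Order: E (155/12=12.92) > B (164/14=11.71) > C (151/17=8.88) > F (27/4=6.75) > D (53/9=5.89) > A (112/25=4.48)
Fill: take E (12 @ 155) → take B (14 @ 164) → take C (17 @ 151) → take F (4 @ 27) → take D (9 @ 53) → take 1/25 of A → 4.48; 57/57 used.
5 item(s) taken whole; one partial (take 1/25 of A).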